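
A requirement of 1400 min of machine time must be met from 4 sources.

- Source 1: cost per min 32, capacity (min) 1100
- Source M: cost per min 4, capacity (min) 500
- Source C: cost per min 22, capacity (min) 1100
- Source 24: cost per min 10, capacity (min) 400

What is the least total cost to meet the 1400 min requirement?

Cheapest first:
Source M at 4: take all 500 min — 900 still needed.
Take 400 from Source 24 at 10 — need 500 more.
Source C at 22: take 500 of its 1100 — requirement met.
Source 1: unused.
Cost = 500×4 + 400×10 + 500×22 = 17000.

17000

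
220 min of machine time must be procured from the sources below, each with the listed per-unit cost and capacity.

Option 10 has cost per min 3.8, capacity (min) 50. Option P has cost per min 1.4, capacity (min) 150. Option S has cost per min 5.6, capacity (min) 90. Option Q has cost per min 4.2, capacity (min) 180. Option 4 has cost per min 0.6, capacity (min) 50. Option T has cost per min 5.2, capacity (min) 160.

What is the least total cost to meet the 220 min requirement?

Cheapest first:
Option 4 (0.6): use full 50 ; 170 min to go.
Option P (1.4): use full 150 ; 20 min to go.
Take 20 from Option 10 at 3.8 to finish.
Option Q, Option T, Option S: unused.
Cost = 50×0.6 + 150×1.4 + 20×3.8 = 316.

316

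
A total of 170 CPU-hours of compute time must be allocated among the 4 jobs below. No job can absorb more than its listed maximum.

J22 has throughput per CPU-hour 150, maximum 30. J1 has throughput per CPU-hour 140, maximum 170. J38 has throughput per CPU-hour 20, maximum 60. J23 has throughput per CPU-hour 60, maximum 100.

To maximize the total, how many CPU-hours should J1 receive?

140

Rank by throughput per CPU-hour: J22 150 > J1 140 > J23 60 > J38 20.
J22: +30 to 30 (cap) ; 140 left.
Only 140 left; J1 takes them to reach 140.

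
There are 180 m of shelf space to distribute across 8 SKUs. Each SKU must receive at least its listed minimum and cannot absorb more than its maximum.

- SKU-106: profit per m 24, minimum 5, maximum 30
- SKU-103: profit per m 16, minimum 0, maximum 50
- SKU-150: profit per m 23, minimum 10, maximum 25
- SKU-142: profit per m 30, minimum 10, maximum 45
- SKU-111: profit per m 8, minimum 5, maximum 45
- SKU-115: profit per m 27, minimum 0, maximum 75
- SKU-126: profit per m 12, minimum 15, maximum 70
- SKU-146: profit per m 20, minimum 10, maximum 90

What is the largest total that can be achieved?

Meeting every minimum uses 5+0+10+10+5+0+15+10 = 55 m, leaving 125.
Rank by profit per m: SKU-142 30 > SKU-115 27 > SKU-106 24 > SKU-150 23 > SKU-146 20 > SKU-103 16 > SKU-126 12 > SKU-111 8.
SKU-142: +35 to 45 (cap) → 90 left.
SKU-115: +75 to 75 (cap) → 15 left.
SKU-106 has room for 25 more but only 15 remain, so it gets 20.
Total = 24×20 + 23×10 + 30×45 + 8×5 + 27×75 + 12×15 + 20×10 = 4505.

4505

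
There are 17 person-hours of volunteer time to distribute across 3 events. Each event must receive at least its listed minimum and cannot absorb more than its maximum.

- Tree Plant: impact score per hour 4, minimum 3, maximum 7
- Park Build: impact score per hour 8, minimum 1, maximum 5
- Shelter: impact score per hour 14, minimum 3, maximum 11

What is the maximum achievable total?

Meeting every minimum uses 3+1+3 = 7 person-hours, leaving 10.
Highest impact score per hour first: Shelter 14 > Park Build 8 > Tree Plant 4.
Shelter takes 8 more to reach its cap of 11 ; 2 left.
Only 2 left; Park Build takes them to reach 3.
Total = 4×3 + 8×3 + 14×11 = 190.

190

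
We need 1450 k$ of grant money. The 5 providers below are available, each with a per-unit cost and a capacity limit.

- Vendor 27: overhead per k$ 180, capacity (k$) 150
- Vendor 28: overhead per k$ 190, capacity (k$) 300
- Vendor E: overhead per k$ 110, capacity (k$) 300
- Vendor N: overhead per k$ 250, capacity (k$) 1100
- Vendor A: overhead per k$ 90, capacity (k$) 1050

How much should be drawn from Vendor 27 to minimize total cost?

Use providers in increasing cost order.
Vendor A (90): use full 1050 — 400 k$ to go.
Vendor E (110): use full 300 — 100 k$ to go.
Vendor 27 at 180: take 100 of its 150 — requirement met.
Vendor 28, Vendor N: unused.

100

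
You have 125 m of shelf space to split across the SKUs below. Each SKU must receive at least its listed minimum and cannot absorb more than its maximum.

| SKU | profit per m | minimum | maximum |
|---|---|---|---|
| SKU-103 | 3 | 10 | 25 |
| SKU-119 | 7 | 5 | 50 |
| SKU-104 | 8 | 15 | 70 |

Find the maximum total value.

905

Meeting every minimum uses 10+5+15 = 30 m, leaving 95.
Order the SKUs by profit per m: SKU-104 8 > SKU-119 7 > SKU-103 3.
Give SKU-104 55 more to hit its cap of 70 → 40 left.
SKU-119: +40 (room for 45) → 45. Pool exhausted.
Total = 3×10 + 7×45 + 8×70 = 905.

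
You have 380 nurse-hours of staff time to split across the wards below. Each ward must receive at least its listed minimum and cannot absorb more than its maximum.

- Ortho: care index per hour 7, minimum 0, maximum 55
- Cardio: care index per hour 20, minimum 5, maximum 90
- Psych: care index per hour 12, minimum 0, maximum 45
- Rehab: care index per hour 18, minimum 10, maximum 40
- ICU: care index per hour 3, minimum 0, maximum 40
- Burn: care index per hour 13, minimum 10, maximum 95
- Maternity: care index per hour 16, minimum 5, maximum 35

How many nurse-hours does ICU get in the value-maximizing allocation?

Meeting every minimum uses 0+5+0+10+0+10+5 = 30 nurse-hours, leaving 350.
Highest care index per hour first: Cardio 20 > Rehab 18 > Maternity 16 > Burn 13 > Psych 12 > Ortho 7 > ICU 3.
Give Cardio 85 more to hit its cap of 90 ; 265 left.
Rehab: +30 to 40 (cap) ; 235 left.
Give Maternity 30 more to hit its cap of 35 ; 205 left.
Give Burn 85 more to hit its cap of 95 ; 120 left.
Psych: +45 to 45 (cap) ; 75 left.
Give Ortho 55 more to hit its cap of 55 ; 20 left.
ICU: +20 (room for 40) → 20. Pool exhausted.

20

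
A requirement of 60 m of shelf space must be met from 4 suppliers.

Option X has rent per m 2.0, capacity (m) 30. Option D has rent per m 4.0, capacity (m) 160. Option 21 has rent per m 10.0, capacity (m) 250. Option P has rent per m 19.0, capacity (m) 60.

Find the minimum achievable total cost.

180

Use suppliers in increasing cost order.
Option X at 2.0: take all 30 m ; 30 still needed.
Option D (4.0): take the remaining 30 ; done.
Option 21, Option P: unused.
Cost = 30×2.0 + 30×4.0 = 180.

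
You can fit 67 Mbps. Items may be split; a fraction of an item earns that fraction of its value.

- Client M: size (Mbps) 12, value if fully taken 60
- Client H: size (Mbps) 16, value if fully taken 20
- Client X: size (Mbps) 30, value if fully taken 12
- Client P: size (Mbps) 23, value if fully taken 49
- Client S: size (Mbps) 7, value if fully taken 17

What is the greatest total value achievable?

Rank by value-to-size ratio: Client M 60/12≈5, Client S 17/7≈2.43, Client P 49/23≈2.13, Client H 20/16≈1.25, Client X 12/30≈0.4.
Take all of Client M (12 Mbps, value 60) ; 55 Mbps left.
All 7 Mbps of Client S fit (value 17) ; 48 remain.
Client P: take in full, 23 Mbps for value 49 ; 25 left.
Take all of Client H (16 Mbps, value 20) ; 9 Mbps left.
Only 9 Mbps remain; take 9/30 of Client X for value 12×9/30 = 3.6.
Total value = 149.6.

149.6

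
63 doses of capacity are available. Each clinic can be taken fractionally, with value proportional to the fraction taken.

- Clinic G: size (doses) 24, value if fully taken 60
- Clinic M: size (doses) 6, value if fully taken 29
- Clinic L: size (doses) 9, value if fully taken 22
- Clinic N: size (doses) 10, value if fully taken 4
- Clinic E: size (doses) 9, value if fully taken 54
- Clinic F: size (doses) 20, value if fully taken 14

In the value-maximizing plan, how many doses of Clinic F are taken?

15

Sort by value density: Clinic E 54/9≈6, Clinic M 29/6≈4.83, Clinic G 60/24≈2.5, Clinic L 22/9≈2.44, Clinic F 14/20≈0.7, Clinic N 4/10≈0.4.
Take all of Clinic E (9 doses, value 54) → 54 doses left.
Clinic M: take in full, 6 doses for value 29 → 48 left.
Take all of Clinic G (24 doses, value 60) → 24 doses left.
Clinic L: take in full, 9 doses for value 22 → 15 left.
15 doses left: a 15/20 share of Clinic F gives 14×15/20 = 10.5.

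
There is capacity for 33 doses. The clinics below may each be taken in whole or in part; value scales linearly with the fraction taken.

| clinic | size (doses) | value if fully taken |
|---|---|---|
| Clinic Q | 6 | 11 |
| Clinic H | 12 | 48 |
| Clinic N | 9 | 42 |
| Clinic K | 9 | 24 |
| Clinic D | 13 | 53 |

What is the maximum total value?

139

Rank by value-to-size ratio: Clinic N 42/9≈4.67, Clinic D 53/13≈4.08, Clinic H 48/12≈4, Clinic K 24/9≈2.67, Clinic Q 11/6≈1.83.
Take all of Clinic N (9 doses, value 42) ; 24 doses left.
All 13 doses of Clinic D fit (value 53) ; 11 remain.
11 doses left: a 11/12 share of Clinic H gives 48×11/12 = 44.
Total value = 139.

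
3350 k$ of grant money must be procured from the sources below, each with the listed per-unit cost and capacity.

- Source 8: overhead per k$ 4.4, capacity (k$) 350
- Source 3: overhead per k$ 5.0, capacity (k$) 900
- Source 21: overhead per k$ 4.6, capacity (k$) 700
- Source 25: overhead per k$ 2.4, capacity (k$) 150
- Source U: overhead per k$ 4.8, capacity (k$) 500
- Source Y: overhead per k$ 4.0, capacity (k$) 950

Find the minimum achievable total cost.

14820

Fill from the cheapest source first.
Take 150 from Source 25 at 2.4 → need 3200 more.
Source Y at 4.0: take all 950 k$ → 2250 still needed.
Source 8 (4.4): use full 350 → 1900 k$ to go.
Take 700 from Source 21 at 4.6 → need 1200 more.
Take 500 from Source U at 4.8 → need 700 more.
Source 3 (5.0): take the remaining 700 → done.
Cost = 150×2.4 + 950×4.0 + 350×4.4 + 700×4.6 + 500×4.8 + 700×5.0 = 14820.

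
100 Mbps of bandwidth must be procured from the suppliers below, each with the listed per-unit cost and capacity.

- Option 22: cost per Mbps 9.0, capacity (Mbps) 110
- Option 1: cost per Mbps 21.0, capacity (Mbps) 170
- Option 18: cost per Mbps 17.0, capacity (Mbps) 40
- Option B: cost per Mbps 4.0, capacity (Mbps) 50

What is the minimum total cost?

650

Fill from the cheapest supplier first.
Option B at 4.0: take all 50 Mbps — 50 still needed.
Option 22 at 9.0: take 50 of its 110 — requirement met.
Option 18, Option 1: unused.
Cost = 50×4.0 + 50×9.0 = 650.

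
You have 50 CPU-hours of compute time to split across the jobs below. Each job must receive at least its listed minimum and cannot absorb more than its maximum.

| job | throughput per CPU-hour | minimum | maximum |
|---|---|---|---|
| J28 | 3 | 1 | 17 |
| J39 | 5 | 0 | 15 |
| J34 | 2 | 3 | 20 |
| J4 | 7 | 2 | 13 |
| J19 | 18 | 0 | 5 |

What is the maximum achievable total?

Meeting every minimum uses 1+0+3+2+0 = 6 CPU-hours, leaving 44.
Order the jobs by throughput per CPU-hour: J19 18 > J4 7 > J39 5 > J28 3 > J34 2.
Give J19 5 more to hit its cap of 5 ; 39 left.
Give J4 11 more to hit its cap of 13 ; 28 left.
J39: +15 to 15 (cap) ; 13 left.
J28: +13 (room for 16) → 14. Pool exhausted.
Total = 3×14 + 5×15 + 2×3 + 7×13 + 18×5 = 304.

304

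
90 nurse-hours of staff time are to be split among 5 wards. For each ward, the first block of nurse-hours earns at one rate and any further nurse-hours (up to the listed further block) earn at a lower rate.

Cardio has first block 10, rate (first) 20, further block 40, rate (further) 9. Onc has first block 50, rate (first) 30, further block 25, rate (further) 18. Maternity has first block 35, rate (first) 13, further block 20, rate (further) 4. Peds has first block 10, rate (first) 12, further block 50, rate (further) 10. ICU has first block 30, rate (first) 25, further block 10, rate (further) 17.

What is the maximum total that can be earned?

2450

Rank every tier by rate: Onc/T1 30 > ICU/T1 25 > Cardio/T1 20 > Onc/T2 18 > ICU/T2 17 > Maternity/T1 13 > Peds/T1 12 > Peds/T2 10 > Cardio/T2 9 > Maternity/T2 4.
Onc/T1 (30): +50 — 40 left.
ICU/T1 (25): +30 — 10 left.
Cardio/T1 (20): +10 — 0 left.
Total = 30×50 + 25×30 + 20×10 = 2450.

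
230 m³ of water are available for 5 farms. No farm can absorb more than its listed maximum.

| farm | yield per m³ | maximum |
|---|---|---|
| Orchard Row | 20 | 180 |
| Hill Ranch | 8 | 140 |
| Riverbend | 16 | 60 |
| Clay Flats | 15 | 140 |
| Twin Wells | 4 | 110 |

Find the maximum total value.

4400

Order the farms by yield per m³: Orchard Row 20 > Riverbend 16 > Clay Flats 15 > Hill Ranch 8 > Twin Wells 4.
Orchard Row: +180 to 180 (cap) → 50 left.
Only 50 left; Riverbend takes them to reach 50.
Total = 20×180 + 16×50 = 4400.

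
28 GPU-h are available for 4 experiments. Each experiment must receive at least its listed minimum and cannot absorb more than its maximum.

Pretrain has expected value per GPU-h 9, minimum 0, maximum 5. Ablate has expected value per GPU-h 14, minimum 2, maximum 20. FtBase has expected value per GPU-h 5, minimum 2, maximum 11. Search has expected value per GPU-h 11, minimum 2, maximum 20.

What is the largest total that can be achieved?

356

Meeting every minimum uses 0+2+2+2 = 6 GPU-h, leaving 22.
Order the experiments by expected value per GPU-h: Ablate 14 > Search 11 > Pretrain 9 > FtBase 5.
Give Ablate 18 more to hit its cap of 20 ; 4 left.
Search has room for 18 more but only 4 remain, so it gets 6.
Total = 14×20 + 5×2 + 11×6 = 356.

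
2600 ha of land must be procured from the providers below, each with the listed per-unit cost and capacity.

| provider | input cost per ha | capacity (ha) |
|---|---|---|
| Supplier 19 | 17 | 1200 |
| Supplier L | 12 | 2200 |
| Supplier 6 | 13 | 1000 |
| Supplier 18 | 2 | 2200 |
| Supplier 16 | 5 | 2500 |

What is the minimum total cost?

6400

Cheapest first:
Take 2200 from Supplier 18 at 2 ; need 400 more.
Supplier 16 at 5: take 400 of its 2500 ; requirement met.
Supplier L, Supplier 6, Supplier 19: unused.
Cost = 2200×2 + 400×5 = 6400.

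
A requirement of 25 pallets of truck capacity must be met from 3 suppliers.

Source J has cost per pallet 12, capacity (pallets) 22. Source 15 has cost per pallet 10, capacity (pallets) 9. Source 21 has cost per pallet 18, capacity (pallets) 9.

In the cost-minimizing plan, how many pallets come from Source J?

16

Fill from the cheapest supplier first.
Source 15 (10): use full 9 → 16 pallets to go.
Source J (12): take the remaining 16 → done.
Source 21: unused.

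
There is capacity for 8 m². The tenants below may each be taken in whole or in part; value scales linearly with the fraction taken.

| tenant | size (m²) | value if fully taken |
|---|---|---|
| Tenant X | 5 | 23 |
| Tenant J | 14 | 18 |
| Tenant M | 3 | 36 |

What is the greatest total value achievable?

Sort by value density: Tenant M 36/3≈12, Tenant X 23/5≈4.6, Tenant J 18/14≈1.29.
All 3 m² of Tenant M fit (value 36) — 5 remain.
All 5 m² of Tenant X fit (value 23) — 0 remain.
Total value = 59.

59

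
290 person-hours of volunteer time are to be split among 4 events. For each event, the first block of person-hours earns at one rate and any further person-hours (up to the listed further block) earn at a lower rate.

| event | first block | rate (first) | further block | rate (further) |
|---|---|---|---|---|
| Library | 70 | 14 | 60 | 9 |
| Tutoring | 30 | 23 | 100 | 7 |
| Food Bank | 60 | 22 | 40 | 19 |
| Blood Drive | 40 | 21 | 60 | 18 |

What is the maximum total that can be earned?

5530

Treat each block as its own option and order by rate: Tutoring/tier1 23 > Food Bank/tier1 22 > Blood Drive/tier1 21 > Food Bank/tier2 19 > Blood Drive/tier2 18 > Library/tier1 14 > Library/tier2 9 > Tutoring/tier2 7.
Tutoring tier1 at 23: fill all 30 — 260 left.
Food Bank/tier1 (22): +60 — 200 left.
Fill Blood Drive tier1 block (40 at 21) — 160 left.
Food Bank tier2 at 19: fill all 40 — 120 left.
Blood Drive/tier2 (18): +60 — 60 left.
60 remain; put them into Library tier1 at 14.
Total = 23×30 + 22×60 + 21×40 + 19×40 + 18×60 + 14×60 = 5530.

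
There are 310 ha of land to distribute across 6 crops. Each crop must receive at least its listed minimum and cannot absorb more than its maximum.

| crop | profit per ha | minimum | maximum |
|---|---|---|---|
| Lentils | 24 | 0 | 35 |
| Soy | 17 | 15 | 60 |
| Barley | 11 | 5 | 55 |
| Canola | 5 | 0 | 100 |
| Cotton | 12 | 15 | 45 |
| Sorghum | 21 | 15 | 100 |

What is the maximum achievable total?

Meeting every minimum uses 0+15+5+0+15+15 = 50 ha, leaving 260.
Rank by profit per ha: Lentils 24 > Sorghum 21 > Soy 17 > Cotton 12 > Barley 11 > Canola 5.
Lentils takes 35 more to reach its cap of 35 — 225 left.
Give Sorghum 85 more to hit its cap of 100 — 140 left.
Soy takes 45 more to reach its cap of 60 — 95 left.
Cotton takes 30 more to reach its cap of 45 — 65 left.
Give Barley 50 more to hit its cap of 55 — 15 left.
Canola: +15 (room for 100) → 15. Pool exhausted.
Total = 24×35 + 17×60 + 11×55 + 5×15 + 12×45 + 21×100 = 5180.

5180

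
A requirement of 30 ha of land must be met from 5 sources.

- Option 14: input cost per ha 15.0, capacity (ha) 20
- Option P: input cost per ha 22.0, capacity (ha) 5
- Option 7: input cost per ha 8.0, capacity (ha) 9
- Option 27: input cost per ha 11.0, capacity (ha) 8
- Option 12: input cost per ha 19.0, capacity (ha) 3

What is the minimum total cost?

Cheapest first:
Option 7 at 8.0: take all 9 ha → 21 still needed.
Option 27 at 11.0: take all 8 ha → 13 still needed.
Option 14 (15.0): take the remaining 13 → done.
Option 12, Option P: unused.
Cost = 9×8.0 + 8×11.0 + 13×15.0 = 355.

355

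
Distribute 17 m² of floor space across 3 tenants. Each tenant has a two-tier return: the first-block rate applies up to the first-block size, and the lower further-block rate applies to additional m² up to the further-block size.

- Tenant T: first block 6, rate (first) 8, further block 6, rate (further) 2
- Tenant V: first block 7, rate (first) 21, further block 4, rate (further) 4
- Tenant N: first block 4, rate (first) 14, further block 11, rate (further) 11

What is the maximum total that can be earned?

269

Treat each block as its own option and order by rate: Tenant V/T1 21 > Tenant N/T1 14 > Tenant N/T2 11 > Tenant T/T1 8 > Tenant V/T2 4 > Tenant T/T2 2.
Fill Tenant V T1 block (7 at 21) → 10 left.
Tenant N T1 at 14: fill all 4 → 6 left.
Tenant N/T2: +6 of 11 at 11; pool empty.
Total = 21×7 + 14×4 + 11×6 = 269.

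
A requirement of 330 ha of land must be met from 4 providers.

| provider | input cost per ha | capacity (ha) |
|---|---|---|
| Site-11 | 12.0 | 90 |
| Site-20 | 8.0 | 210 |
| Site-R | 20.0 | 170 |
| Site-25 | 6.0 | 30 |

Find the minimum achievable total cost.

2940

Cheapest first:
Site-25 (6.0): use full 30 → 300 ha to go.
Site-20 at 8.0: take all 210 ha → 90 still needed.
Site-11 (12.0): use full 90 → 0 ha to go.
Site-R: unused.
Cost = 30×6.0 + 210×8.0 + 90×12.0 = 2940.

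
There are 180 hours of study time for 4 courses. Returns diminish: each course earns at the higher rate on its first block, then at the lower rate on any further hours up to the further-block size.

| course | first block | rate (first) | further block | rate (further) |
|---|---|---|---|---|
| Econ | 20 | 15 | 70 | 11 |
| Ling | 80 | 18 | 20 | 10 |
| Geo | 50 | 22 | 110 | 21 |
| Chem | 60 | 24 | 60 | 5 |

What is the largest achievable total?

4010

Rank every tier by rate: Chem/first 24 > Geo/first 22 > Geo/second 21 > Ling/first 18 > Econ/first 15 > Econ/second 11 > Ling/second 10 > Chem/second 5.
Chem/first (24): +60 ; 120 left.
Geo/first (22): +50 ; 70 left.
Geo/second: +70 of 110 at 21; pool empty.
Total = 24×60 + 22×50 + 21×70 = 4010.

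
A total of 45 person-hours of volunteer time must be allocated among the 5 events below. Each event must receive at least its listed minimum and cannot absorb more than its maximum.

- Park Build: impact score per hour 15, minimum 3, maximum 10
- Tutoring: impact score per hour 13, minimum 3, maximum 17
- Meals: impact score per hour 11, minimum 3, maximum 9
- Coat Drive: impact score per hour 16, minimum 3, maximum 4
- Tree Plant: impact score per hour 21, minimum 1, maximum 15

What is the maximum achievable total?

Meeting every minimum uses 3+3+3+3+1 = 13 person-hours, leaving 32.
Order the events by impact score per hour: Tree Plant 21 > Coat Drive 16 > Park Build 15 > Tutoring 13 > Meals 11.
Give Tree Plant 14 more to hit its cap of 15 ; 18 left.
Coat Drive: +1 to 4 (cap) ; 17 left.
Park Build: +7 to 10 (cap) ; 10 left.
Tutoring has room for 14 more but only 10 remain, so it gets 13.
Total = 15×10 + 13×13 + 11×3 + 16×4 + 21×15 = 731.

731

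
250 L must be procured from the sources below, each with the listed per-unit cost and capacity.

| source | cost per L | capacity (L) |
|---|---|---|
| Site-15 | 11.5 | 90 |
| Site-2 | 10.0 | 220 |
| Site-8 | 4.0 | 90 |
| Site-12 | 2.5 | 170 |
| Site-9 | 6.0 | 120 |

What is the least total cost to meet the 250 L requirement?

745

Fill from the cheapest source first.
Site-12 at 2.5: take all 170 L → 80 still needed.
Site-8 (4.0): take the remaining 80 → done.
Site-9, Site-2, Site-15: unused.
Cost = 170×2.5 + 80×4.0 = 745.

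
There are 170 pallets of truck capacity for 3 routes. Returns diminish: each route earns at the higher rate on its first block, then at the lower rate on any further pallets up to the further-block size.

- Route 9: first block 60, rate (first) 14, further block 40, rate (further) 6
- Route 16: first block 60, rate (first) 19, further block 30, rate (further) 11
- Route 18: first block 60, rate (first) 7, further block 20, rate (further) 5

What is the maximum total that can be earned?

Treat each block as its own option and order by rate: Route 16/tier1 19 > Route 9/tier1 14 > Route 16/tier2 11 > Route 18/tier1 7 > Route 9/tier2 6 > Route 18/tier2 5.
Route 16 tier1 at 19: fill all 60 — 110 left.
Fill Route 9 tier1 block (60 at 14) — 50 left.
Fill Route 16 tier2 block (30 at 11) — 20 left.
Route 18/tier1: +20 of 60 at 7; pool empty.
Total = 19×60 + 14×60 + 11×30 + 7×20 = 2450.

2450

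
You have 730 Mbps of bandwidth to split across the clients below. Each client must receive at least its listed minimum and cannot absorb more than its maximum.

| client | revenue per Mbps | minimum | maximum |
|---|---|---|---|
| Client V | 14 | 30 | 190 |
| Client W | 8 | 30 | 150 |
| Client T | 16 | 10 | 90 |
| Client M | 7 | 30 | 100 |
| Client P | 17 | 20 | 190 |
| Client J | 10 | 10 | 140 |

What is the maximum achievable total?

9660

Meeting every minimum uses 30+30+10+30+20+10 = 130 Mbps, leaving 600.
Highest revenue per Mbps first: Client P 17 > Client T 16 > Client V 14 > Client J 10 > Client W 8 > Client M 7.
Client P: +170 to 190 (cap) → 430 left.
Client T: +80 to 90 (cap) → 350 left.
Client V takes 160 more to reach its cap of 190 → 190 left.
Client J: +130 to 140 (cap) → 60 left.
Only 60 left; Client W takes them to reach 90.
Total = 14×190 + 8×90 + 16×90 + 7×30 + 17×190 + 10×140 = 9660.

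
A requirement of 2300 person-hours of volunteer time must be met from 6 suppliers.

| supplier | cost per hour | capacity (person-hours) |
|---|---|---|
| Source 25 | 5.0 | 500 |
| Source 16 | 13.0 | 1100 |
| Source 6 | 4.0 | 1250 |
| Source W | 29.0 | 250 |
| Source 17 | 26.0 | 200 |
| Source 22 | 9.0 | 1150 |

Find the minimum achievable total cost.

12450

Use suppliers in increasing cost order.
Source 6 (4.0): use full 1250 → 1050 person-hours to go.
Take 500 from Source 25 at 5.0 → need 550 more.
Source 22 (9.0): take the remaining 550 → done.
Source 16, Source 17, Source W: unused.
Cost = 1250×4.0 + 500×5.0 + 550×9.0 = 12450.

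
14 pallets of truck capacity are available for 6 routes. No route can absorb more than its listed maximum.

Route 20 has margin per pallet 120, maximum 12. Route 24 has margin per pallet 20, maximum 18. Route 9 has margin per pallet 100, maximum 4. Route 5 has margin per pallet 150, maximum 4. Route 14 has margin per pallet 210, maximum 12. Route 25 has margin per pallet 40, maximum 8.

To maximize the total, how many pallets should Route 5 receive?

Highest margin per pallet first: Route 14 210 > Route 5 150 > Route 20 120 > Route 9 100 > Route 25 40 > Route 24 20.
Route 14: +12 to 12 (cap) → 2 left.
Route 5 has room for 4 but only 2 remain, so it gets 2.

2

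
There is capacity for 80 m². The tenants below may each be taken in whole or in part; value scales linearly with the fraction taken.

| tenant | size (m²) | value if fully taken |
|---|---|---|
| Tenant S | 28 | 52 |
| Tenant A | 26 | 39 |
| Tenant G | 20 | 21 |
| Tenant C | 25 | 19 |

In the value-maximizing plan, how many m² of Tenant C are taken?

Sort by value density: Tenant S 52/28≈1.86, Tenant A 39/26≈1.5, Tenant G 21/20≈1.05, Tenant C 19/25≈0.76.
Tenant S: take in full, 28 m² for value 52 — 52 left.
Take all of Tenant A (26 m², value 39) — 26 m² left.
Tenant G: take in full, 20 m² for value 21 — 6 left.
6 m² left: a 6/25 share of Tenant C gives 19×6/25 = 4.56.

6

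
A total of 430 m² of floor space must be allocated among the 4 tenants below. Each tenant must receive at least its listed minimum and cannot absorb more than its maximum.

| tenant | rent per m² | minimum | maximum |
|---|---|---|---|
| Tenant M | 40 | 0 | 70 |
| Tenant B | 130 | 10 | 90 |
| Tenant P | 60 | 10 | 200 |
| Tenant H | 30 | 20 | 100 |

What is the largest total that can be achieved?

Meeting every minimum uses 0+10+10+20 = 40 m², leaving 390.
Highest rent per m² first: Tenant B 130 > Tenant P 60 > Tenant M 40 > Tenant H 30.
Give Tenant B 80 more to hit its cap of 90 → 310 left.
Give Tenant P 190 more to hit its cap of 200 → 120 left.
Tenant M takes 70 more to reach its cap of 70 → 50 left.
Tenant H has room for 80 more but only 50 remain, so it gets 70.
Total = 40×70 + 130×90 + 60×200 + 30×70 = 28600.

28600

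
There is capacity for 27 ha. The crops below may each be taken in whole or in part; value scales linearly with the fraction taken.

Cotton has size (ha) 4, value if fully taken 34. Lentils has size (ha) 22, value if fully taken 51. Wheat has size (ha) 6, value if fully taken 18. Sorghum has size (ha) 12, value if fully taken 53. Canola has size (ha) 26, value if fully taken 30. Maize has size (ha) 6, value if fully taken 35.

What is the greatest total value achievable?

Best value per unit of size first: Cotton 34/4≈8.5, Maize 35/6≈5.83, Sorghum 53/12≈4.42, Wheat 18/6≈3, Lentils 51/22≈2.32, Canola 30/26≈1.15.
Cotton: take in full, 4 ha for value 34 — 23 left.
All 6 ha of Maize fit (value 35) — 17 remain.
All 12 ha of Sorghum fit (value 53) — 5 remain.
Fill the last 5 ha with part of Wheat: 5/6 of it earns 15.
Total value = 137.

137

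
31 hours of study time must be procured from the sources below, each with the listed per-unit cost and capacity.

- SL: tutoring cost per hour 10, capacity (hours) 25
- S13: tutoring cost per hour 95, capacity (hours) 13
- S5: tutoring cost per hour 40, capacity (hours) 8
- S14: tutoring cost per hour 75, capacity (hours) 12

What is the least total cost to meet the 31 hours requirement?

490

Cheapest first:
SL at 10: take all 25 hours → 6 still needed.
Take 6 from S5 at 40 to finish.
S14, S13: unused.
Cost = 25×10 + 6×40 = 490.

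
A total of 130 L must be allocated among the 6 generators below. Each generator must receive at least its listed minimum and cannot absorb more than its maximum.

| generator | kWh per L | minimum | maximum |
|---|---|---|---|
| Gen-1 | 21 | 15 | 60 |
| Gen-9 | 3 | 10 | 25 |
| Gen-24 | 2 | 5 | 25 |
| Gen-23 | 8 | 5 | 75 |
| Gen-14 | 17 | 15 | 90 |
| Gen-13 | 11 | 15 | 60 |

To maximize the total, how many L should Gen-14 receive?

35

Meeting every minimum uses 15+10+5+5+15+15 = 65 L, leaving 65.
Order the generators by kWh per L: Gen-1 21 > Gen-14 17 > Gen-13 11 > Gen-23 8 > Gen-9 3 > Gen-24 2.
Give Gen-1 45 more to hit its cap of 60 → 20 left.
Gen-14: +20 (room for 75) → 35. Pool exhausted.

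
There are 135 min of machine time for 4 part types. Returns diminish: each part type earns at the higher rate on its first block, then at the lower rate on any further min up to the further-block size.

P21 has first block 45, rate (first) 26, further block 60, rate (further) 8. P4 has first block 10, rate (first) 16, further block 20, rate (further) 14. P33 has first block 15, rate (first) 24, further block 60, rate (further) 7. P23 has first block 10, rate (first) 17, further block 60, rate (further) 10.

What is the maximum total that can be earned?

2490

Rank every tier by rate: P21/first 26 > P33/first 24 > P23/first 17 > P4/first 16 > P4/second 14 > P23/second 10 > P21/second 8 > P33/second 7.
P21 first at 26: fill all 45 — 90 left.
P33/first (24): +15 — 75 left.
P23 first at 17: fill all 10 — 65 left.
P4/first (16): +10 — 55 left.
P4 second at 14: fill all 20 — 35 left.
35 remain; put them into P23 second at 10.
Total = 26×45 + 24×15 + 17×10 + 16×10 + 14×20 + 10×35 = 2490.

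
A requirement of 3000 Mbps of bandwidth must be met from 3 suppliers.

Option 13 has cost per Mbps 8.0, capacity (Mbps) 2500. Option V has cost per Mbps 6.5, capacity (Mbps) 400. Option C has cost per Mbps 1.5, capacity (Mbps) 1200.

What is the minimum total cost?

15600

Fill from the cheapest supplier first.
Option C at 1.5: take all 1200 Mbps — 1800 still needed.
Take 400 from Option V at 6.5 — need 1400 more.
Option 13 at 8.0: take 1400 of its 2500 — requirement met.
Cost = 1200×1.5 + 400×6.5 + 1400×8.0 = 15600.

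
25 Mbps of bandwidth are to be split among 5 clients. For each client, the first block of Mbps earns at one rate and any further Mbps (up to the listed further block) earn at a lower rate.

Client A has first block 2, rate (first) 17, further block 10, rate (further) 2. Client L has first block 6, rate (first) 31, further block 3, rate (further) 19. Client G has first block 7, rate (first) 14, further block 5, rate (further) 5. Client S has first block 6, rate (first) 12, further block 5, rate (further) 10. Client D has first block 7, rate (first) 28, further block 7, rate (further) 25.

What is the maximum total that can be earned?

648

Order all 10 blocks by rate: Client L/T1 31 > Client D/T1 28 > Client D/T2 25 > Client L/T2 19 > Client A/T1 17 > Client G/T1 14 > Client S/T1 12 > Client S/T2 10 > Client G/T2 5 > Client A/T2 2.
Fill Client L T1 block (6 at 31) ; 19 left.
Fill Client D T1 block (7 at 28) ; 12 left.
Fill Client D T2 block (7 at 25) ; 5 left.
Client L/T2 (19): +3 ; 2 left.
Fill Client A T1 block (2 at 17) ; 0 left.
Total = 31×6 + 28×7 + 25×7 + 19×3 + 17×2 = 648.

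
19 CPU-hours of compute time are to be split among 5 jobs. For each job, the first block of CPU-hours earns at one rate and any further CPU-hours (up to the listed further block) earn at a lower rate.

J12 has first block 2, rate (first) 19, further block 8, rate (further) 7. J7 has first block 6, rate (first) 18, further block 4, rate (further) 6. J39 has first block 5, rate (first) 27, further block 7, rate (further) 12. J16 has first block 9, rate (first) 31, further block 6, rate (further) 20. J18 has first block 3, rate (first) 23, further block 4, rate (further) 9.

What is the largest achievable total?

523

Rank every tier by rate: J16/tier1 31 > J39/tier1 27 > J18/tier1 23 > J16/tier2 20 > J12/tier1 19 > J7/tier1 18 > J39/tier2 12 > J18/tier2 9 > J12/tier2 7 > J7/tier2 6.
Fill J16 tier1 block (9 at 31) → 10 left.
J39/tier1 (27): +5 → 5 left.
J18 tier1 at 23: fill all 3 → 2 left.
J16 tier2 at 20: only 2 left, fill 2.
Total = 31×9 + 27×5 + 23×3 + 20×2 = 523.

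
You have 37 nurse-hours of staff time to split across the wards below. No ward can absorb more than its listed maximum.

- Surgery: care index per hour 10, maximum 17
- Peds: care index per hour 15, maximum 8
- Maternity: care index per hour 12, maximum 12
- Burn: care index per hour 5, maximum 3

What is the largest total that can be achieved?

Order the wards by care index per hour: Peds 15 > Maternity 12 > Surgery 10 > Burn 5.
Give Peds 8 to hit its cap of 8 — 29 left.
Give Maternity 12 to hit its cap of 12 — 17 left.
Surgery: +17 to 17 (cap) — 0 left.
Total = 10×17 + 15×8 + 12×12 = 434.

434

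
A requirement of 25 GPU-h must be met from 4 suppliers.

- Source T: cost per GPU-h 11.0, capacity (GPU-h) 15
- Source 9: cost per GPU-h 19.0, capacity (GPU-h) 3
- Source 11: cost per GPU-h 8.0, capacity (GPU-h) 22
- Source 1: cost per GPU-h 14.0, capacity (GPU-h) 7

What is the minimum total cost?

Use suppliers in increasing cost order.
Source 11 at 8.0: take all 22 GPU-h — 3 still needed.
Take 3 from Source T at 11.0 to finish.
Source 1, Source 9: unused.
Cost = 22×8.0 + 3×11.0 = 209.

209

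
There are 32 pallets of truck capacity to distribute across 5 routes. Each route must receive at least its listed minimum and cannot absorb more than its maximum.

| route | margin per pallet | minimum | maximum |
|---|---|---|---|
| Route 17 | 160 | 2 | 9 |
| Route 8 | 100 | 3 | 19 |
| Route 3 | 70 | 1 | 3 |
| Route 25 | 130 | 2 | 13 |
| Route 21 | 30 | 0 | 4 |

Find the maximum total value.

Meeting every minimum uses 2+3+1+2+0 = 8 pallets, leaving 24.
Highest margin per pallet first: Route 17 160 > Route 25 130 > Route 8 100 > Route 3 70 > Route 21 30.
Route 17: +7 to 9 (cap) ; 17 left.
Route 25: +11 to 13 (cap) ; 6 left.
Only 6 left; Route 8 takes them to reach 9.
Total = 160×9 + 100×9 + 70×1 + 130×13 = 4100.

4100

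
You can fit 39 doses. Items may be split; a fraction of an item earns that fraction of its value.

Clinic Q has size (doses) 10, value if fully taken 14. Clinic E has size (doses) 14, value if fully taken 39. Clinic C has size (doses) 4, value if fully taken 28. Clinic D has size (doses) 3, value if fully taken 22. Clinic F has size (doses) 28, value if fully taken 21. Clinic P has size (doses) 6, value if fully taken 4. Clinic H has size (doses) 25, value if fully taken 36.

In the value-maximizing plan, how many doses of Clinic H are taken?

Best value per unit of size first: Clinic D 22/3≈7.33, Clinic C 28/4≈7, Clinic E 39/14≈2.79, Clinic H 36/25≈1.44, Clinic Q 14/10≈1.4, Clinic F 21/28≈0.75, Clinic P 4/6≈0.667.
Clinic D: take in full, 3 doses for value 22 ; 36 left.
All 4 doses of Clinic C fit (value 28) ; 32 remain.
Take all of Clinic E (14 doses, value 39) ; 18 doses left.
18 doses left: a 18/25 share of Clinic H gives 36×18/25 = 25.92.

18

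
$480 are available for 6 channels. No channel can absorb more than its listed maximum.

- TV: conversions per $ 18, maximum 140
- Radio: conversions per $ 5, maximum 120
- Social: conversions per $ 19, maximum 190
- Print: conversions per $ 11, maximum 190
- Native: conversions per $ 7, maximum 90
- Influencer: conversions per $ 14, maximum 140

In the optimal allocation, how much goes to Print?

Highest conversions per $ first: Social 19 > TV 18 > Influencer 14 > Print 11 > Native 7 > Radio 5.
Give Social 190 to hit its cap of 190 → 290 left.
Give TV 140 to hit its cap of 140 → 150 left.
Give Influencer 140 to hit its cap of 140 → 10 left.
Only 10 left; Print takes them to reach 10.

10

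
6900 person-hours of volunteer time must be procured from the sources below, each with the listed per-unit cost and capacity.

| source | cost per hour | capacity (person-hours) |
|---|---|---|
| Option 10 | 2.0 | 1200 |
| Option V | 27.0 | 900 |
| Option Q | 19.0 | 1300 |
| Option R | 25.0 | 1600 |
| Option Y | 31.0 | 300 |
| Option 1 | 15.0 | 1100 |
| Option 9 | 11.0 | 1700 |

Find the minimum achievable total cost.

Cheapest first:
Take 1200 from Option 10 at 2.0 — need 5700 more.
Take 1700 from Option 9 at 11.0 — need 4000 more.
Take 1100 from Option 1 at 15.0 — need 2900 more.
Option Q (19.0): use full 1300 — 1600 person-hours to go.
Option R (25.0): use full 1600 — 0 person-hours to go.
Option V, Option Y: unused.
Cost = 1200×2.0 + 1700×11.0 + 1100×15.0 + 1300×19.0 + 1600×25.0 = 102300.

102300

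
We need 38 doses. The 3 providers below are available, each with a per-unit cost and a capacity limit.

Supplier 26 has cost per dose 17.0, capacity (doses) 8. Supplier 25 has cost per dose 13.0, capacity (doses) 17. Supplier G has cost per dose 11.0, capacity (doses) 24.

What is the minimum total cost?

Use providers in increasing cost order.
Take 24 from Supplier G at 11.0 — need 14 more.
Supplier 25 (13.0): take the remaining 14 — done.
Supplier 26: unused.
Cost = 24×11.0 + 14×13.0 = 446.

446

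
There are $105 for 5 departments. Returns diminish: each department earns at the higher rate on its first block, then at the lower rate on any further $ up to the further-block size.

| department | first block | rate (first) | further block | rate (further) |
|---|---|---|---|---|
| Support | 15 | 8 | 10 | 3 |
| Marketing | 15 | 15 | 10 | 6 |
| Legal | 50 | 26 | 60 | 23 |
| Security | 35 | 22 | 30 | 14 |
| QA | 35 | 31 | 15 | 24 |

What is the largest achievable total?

Order all 10 blocks by rate: QA/T1 31 > Legal/T1 26 > QA/T2 24 > Legal/T2 23 > Security/T1 22 > Marketing/T1 15 > Security/T2 14 > Support/T1 8 > Marketing/T2 6 > Support/T2 3.
QA T1 at 31: fill all 35 ; 70 left.
Legal T1 at 26: fill all 50 ; 20 left.
Fill QA T2 block (15 at 24) ; 5 left.
Legal/T2: +5 of 60 at 23; pool empty.
Total = 31×35 + 26×50 + 24×15 + 23×5 = 2860.

2860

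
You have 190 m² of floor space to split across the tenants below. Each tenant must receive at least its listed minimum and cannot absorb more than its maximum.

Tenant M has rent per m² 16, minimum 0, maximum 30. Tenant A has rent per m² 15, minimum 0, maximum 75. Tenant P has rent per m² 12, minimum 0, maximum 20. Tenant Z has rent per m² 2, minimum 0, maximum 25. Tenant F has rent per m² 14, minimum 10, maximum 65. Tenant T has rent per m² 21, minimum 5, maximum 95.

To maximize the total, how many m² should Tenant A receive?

Meeting every minimum uses 0+0+0+0+10+5 = 15 m², leaving 175.
Highest rent per m² first: Tenant T 21 > Tenant M 16 > Tenant A 15 > Tenant F 14 > Tenant P 12 > Tenant Z 2.
Tenant T takes 90 more to reach its cap of 95 → 85 left.
Give Tenant M 30 more to hit its cap of 30 → 55 left.
Tenant A has room for 75 more but only 55 remain, so it gets 55.

55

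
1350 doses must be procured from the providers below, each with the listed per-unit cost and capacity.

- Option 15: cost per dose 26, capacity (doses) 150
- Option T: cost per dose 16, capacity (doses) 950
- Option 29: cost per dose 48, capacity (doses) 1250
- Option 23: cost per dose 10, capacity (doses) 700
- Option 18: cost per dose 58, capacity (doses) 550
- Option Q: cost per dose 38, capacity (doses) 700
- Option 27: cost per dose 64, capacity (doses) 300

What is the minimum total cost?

Fill from the cheapest provider first.
Option 23 (10): use full 700 → 650 doses to go.
Take 650 from Option T at 16 to finish.
Option 15, Option Q, Option 29, Option 18, Option 27: unused.
Cost = 700×10 + 650×16 = 17400.

17400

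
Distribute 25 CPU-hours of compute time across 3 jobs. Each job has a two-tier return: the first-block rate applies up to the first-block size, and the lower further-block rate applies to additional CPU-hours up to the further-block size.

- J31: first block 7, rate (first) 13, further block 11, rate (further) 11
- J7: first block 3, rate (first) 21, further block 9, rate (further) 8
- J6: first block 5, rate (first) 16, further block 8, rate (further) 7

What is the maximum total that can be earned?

344

Rank every tier by rate: J7/tier1 21 > J6/tier1 16 > J31/tier1 13 > J31/tier2 11 > J7/tier2 8 > J6/tier2 7.
J7 tier1 at 21: fill all 3 ; 22 left.
J6/tier1 (16): +5 ; 17 left.
J31 tier1 at 13: fill all 7 ; 10 left.
J31/tier2: +10 of 11 at 11; pool empty.
Total = 21×3 + 16×5 + 13×7 + 11×10 = 344.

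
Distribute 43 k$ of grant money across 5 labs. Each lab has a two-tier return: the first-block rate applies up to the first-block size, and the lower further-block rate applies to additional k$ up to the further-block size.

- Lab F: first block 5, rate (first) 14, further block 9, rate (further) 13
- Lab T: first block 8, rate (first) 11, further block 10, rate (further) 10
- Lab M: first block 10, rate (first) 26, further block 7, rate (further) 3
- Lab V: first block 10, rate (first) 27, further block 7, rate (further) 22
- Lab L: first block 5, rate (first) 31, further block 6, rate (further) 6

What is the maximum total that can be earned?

987

Order all 10 blocks by rate: Lab L/tier1 31 > Lab V/tier1 27 > Lab M/tier1 26 > Lab V/tier2 22 > Lab F/tier1 14 > Lab F/tier2 13 > Lab T/tier1 11 > Lab T/tier2 10 > Lab L/tier2 6 > Lab M/tier2 3.
Lab L/tier1 (31): +5 ; 38 left.
Fill Lab V tier1 block (10 at 27) ; 28 left.
Lab M/tier1 (26): +10 ; 18 left.
Lab V tier2 at 22: fill all 7 ; 11 left.
Fill Lab F tier1 block (5 at 14) ; 6 left.
Lab F tier2 at 13: only 6 left, fill 6.
Total = 31×5 + 27×10 + 26×10 + 22×7 + 14×5 + 13×6 = 987.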